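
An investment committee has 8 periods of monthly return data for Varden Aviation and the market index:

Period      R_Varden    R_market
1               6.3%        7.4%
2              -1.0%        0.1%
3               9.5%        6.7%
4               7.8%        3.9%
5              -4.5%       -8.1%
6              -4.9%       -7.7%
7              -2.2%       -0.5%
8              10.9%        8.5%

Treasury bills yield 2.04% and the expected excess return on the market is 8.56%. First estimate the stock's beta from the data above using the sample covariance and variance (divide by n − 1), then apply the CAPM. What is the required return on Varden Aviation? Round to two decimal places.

Mean R_i = (6.3 − 1.0 + 9.5 + 7.8 − 4.5 − 4.9 − 2.2 + 10.9) / 8 = 2.7375%
Mean R_m = (7.4 + 0.1 + 6.7 + 3.9 − 8.1 − 7.7 − 0.5 + 8.5) / 8 = 1.2875%
Σ(R_i − R̄_i)(R_m − R̄_m) = 280.3238  ⇒  Cov = 280.3238 / 7 = 40.0463
Σ(R_m − R̄_m)² = 299.0088  ⇒  Var(R_m) = 299.0088 / 7 = 42.7155
β = Cov / Var(R_m) = 40.0463 / 42.7155 = 0.9375
E(R) = R_f + β × MRP = 2.04% + 0.9375 × 8.56% = 10.07%

10.07%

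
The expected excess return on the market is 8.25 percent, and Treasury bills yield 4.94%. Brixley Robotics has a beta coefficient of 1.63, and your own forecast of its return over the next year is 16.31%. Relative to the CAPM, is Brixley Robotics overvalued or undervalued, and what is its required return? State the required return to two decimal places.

Overvalued; required return 18.39%

Required return = R_f + β·MRP = 4.94% + 1.63 × 8.25% = 18.39%
Forecast 16.31% < required 18.39% → the stock plots below the SML → overvalued.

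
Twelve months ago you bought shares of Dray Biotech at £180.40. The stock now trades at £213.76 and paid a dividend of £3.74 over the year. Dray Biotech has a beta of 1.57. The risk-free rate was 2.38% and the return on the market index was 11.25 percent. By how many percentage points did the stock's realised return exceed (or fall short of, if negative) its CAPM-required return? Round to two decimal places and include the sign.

+4.26%

Realised HPR = (P1 + D1 − P0) / P0 = (213.76 + 3.74 − 180.40) / 180.40 = 37.10 / 180.40 = 20.5654%
MRP = 11.25% − 2.38% = 8.87%
CAPM required = R_f + β·MRP = 2.38% + 1.57 × 8.87% = 16.3059%
α = realised − required = 20.5654% − 16.3059% = +4.26%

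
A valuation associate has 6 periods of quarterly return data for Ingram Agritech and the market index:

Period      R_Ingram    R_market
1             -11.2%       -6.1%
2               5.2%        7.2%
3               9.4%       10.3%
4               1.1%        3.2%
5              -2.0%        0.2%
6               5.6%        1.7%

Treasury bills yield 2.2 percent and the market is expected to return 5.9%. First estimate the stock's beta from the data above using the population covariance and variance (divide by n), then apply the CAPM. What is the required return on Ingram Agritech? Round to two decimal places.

Mean R_i = (-11.2 + 5.2 + 9.4 + 1.1 − 2.0 + 5.6) / 6 = 1.3500%
Mean R_m = (-6.1 + 7.2 + 10.3 + 3.2 + 0.2 + 1.7) / 6 = 2.7500%
Σ(R_i − R̄_i)(R_m − R̄_m) = 192.9450  ⇒  Cov = 192.9450 / 6 = 32.1575
Σ(R_m − R̄_m)² = 162.9350  ⇒  Var(R_m) = 162.9350 / 6 = 27.1558
β = Cov / Var(R_m) = 32.1575 / 27.1558 = 1.1842
MRP = 5.9% − 2.2% = 3.70%
E(R) = R_f + β × MRP = 2.2% + 1.1842 × 3.7% = 6.58%

6.58%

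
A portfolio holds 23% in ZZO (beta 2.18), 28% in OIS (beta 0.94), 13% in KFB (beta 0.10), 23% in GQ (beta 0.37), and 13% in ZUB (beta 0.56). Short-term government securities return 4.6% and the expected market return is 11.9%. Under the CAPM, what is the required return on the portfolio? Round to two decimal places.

11.43%

β_P = Σ w_i β_i = 0.23×2.18 + 0.28×0.94 + 0.13×0.10 + 0.23×0.37 + 0.13×0.56 = 0.9355
MRP = 11.9% − 4.6% = 7.30%
E(R_P) = R_f + β_P × MRP = 4.6% + 0.9355 × 7.3% = 11.43%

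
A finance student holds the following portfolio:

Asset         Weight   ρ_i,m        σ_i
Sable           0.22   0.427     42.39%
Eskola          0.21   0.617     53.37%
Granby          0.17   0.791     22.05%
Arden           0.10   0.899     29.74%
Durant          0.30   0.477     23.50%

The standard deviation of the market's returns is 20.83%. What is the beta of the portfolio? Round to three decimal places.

β_Sable = 0.427 × 42.39% / 20.83% = 0.8690
β_Eskola = 0.617 × 53.37% / 20.83% = 1.5809
β_Granby = 0.791 × 22.05% / 20.83% = 0.8373
β_Arden = 0.899 × 29.74% / 20.83% = 1.2835
β_Durant = 0.477 × 23.50% / 20.83% = 0.5381
β_P = Σ w_i β_i = 0.22×0.8690 + 0.21×1.5809 + 0.17×0.8373 + 0.10×1.2835 + 0.30×0.5381 = 0.9553

0.955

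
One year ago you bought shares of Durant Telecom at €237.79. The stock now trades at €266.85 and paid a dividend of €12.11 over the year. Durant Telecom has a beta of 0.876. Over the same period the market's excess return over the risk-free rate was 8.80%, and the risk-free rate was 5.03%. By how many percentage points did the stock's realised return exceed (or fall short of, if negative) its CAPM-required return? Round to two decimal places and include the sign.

Realised HPR = (P1 + D1 − P0) / P0 = (266.85 + 12.11 − 237.79) / 237.79 = 41.17 / 237.79 = 17.3136%
CAPM required = R_f + β·MRP = 5.03% + 0.876 × 8.80% = 12.73880%
α = realised − required = 17.3136% − 12.73880% = +4.57%

+4.57%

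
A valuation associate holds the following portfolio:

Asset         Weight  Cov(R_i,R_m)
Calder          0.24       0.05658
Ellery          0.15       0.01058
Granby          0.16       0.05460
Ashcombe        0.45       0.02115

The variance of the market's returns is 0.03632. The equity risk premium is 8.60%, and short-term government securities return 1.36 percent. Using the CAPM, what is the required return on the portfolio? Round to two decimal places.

9.27%

β_Calder = 0.05658 / 0.03632 = 1.5578
β_Ellery = 0.01058 / 0.03632 = 0.2913
β_Granby = 0.05460 / 0.03632 = 1.5033
β_Ashcombe = 0.02115 / 0.03632 = 0.5823
β_P = Σ w_i β_i = 0.24×1.5578 + 0.15×0.2913 + 0.16×1.5033 + 0.45×0.5823 = 0.9201
E(R_P) = R_f + β_P × MRP = 1.36% + 0.9201 × 8.60% = 9.27%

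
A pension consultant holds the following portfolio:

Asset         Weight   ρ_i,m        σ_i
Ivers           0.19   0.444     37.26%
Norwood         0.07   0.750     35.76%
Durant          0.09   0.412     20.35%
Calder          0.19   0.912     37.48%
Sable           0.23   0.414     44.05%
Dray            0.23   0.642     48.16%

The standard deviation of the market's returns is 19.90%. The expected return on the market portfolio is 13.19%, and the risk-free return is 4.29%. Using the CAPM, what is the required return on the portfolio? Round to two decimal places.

β_Ivers = 0.444 × 37.26% / 19.90% = 0.8313
β_Norwood = 0.750 × 35.76% / 19.90% = 1.3477
β_Durant = 0.412 × 20.35% / 19.90% = 0.4213
β_Calder = 0.912 × 37.48% / 19.90% = 1.7177
β_Sable = 0.414 × 44.05% / 19.90% = 0.9164
β_Dray = 0.642 × 48.16% / 19.90% = 1.5537
β_P = Σ w_i β_i = 0.19×0.8313 + 0.07×1.3477 + 0.09×0.4213 + 0.19×1.7177 + 0.23×0.9164 + 0.23×1.5537 = 1.1847
MRP = 13.19% − 4.29% = 8.90%
E(R_P) = R_f + β_P × MRP = 4.29% + 1.1847 × 8.90% = 14.83%

14.83%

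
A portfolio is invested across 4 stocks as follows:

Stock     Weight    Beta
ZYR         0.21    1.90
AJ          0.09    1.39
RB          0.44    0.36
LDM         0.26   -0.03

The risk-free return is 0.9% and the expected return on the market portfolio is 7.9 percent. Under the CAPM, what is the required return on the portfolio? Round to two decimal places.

β_P = Σ w_i β_i = 0.21×1.90 + 0.09×1.39 + 0.44×0.36 + 0.26×-0.03 = 0.6747
MRP = 7.9% − 0.9% = 7.00%
E(R_P) = R_f + β_P × MRP = 0.9% + 0.6747 × 7.0% = 5.62%

5.62%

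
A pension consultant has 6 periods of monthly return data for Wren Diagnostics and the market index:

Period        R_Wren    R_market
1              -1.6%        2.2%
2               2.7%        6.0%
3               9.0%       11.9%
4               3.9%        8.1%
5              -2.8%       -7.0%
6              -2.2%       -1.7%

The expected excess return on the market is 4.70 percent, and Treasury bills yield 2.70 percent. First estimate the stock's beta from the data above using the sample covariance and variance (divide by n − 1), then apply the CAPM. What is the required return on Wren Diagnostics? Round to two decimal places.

Mean R_i = (-1.6 + 2.7 + 9.0 + 3.9 − 2.8 − 2.2) / 6 = 1.5000%
Mean R_m = (2.2 + 6.0 + 11.9 + 8.1 − 7.0 − 1.7) / 6 = 3.2500%
Σ(R_i − R̄_i)(R_m − R̄_m) = 145.4600  ⇒  Cov = 145.4600 / 5 = 29.0920
Σ(R_m − R̄_m)² = 236.5750  ⇒  Var(R_m) = 236.5750 / 5 = 47.3150
β = Cov / Var(R_m) = 29.0920 / 47.3150 = 0.6149
E(R) = R_f + β × MRP = 2.70% + 0.6149 × 4.70% = 5.59%

5.59%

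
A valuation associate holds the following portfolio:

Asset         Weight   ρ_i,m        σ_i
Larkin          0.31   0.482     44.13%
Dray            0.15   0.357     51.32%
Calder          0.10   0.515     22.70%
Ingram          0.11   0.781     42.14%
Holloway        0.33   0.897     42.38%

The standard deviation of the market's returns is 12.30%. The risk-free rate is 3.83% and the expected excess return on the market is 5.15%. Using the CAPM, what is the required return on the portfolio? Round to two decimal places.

15.00%

β_Larkin = 0.482 × 44.13% / 12.30% = 1.7293
β_Dray = 0.357 × 51.32% / 12.30% = 1.4895
β_Calder = 0.515 × 22.70% / 12.30% = 0.9504
β_Ingram = 0.781 × 42.14% / 12.30% = 2.6757
β_Holloway = 0.897 × 42.38% / 12.30% = 3.0906
β_P = Σ w_i β_i = 0.31×1.7293 + 0.15×1.4895 + 0.10×0.9504 + 0.11×2.6757 + 0.33×3.0906 = 2.1688
E(R_P) = R_f + β_P × MRP = 3.83% + 2.1688 × 5.15% = 15.00%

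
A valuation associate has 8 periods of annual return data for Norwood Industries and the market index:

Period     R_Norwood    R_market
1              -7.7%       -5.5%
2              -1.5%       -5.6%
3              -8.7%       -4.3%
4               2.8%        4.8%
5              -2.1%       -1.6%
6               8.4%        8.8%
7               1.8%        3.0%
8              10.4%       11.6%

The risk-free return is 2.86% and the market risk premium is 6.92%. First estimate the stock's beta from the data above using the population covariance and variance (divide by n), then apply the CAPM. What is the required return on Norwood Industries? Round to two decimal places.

Mean R_i = (-7.7 − 1.5 − 8.7 + 2.8 − 2.1 + 8.4 + 1.8 + 10.4) / 8 = 0.4250%
Mean R_m = (-5.5 − 5.6 − 4.3 + 4.8 − 1.6 + 8.8 + 3.0 + 11.6) / 8 = 1.4000%
Σ(R_i − R̄_i)(R_m − R̄_m) = 300.1600  ⇒  Cov = 300.1600 / 8 = 37.5200
Σ(R_m − R̄_m)² = 311.0200  ⇒  Var(R_m) = 311.0200 / 8 = 38.8775
β = Cov / Var(R_m) = 37.5200 / 38.8775 = 0.9651
E(R) = R_f + β × MRP = 2.86% + 0.9651 × 6.92% = 9.54%

9.54%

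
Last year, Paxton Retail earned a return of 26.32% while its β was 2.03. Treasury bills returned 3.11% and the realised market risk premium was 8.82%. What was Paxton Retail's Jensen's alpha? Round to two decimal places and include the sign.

+5.31%

CAPM benchmark = R_f + β(R_m − R_f) = 3.11% + 2.03 × 8.82% = 21.0146%
α = actual − benchmark = 26.32% − 21.0146% = +5.31%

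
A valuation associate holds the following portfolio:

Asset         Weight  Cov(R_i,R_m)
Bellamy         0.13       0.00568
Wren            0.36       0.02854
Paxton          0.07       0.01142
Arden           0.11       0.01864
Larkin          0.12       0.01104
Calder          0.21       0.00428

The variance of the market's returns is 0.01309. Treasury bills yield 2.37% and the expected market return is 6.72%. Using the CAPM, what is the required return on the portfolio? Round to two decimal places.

7.72%

β_Bellamy = 0.00568 / 0.01309 = 0.4339
β_Wren = 0.02854 / 0.01309 = 2.1803
β_Paxton = 0.01142 / 0.01309 = 0.8724
β_Arden = 0.01864 / 0.01309 = 1.4240
β_Larkin = 0.01104 / 0.01309 = 0.8434
β_Calder = 0.00428 / 0.01309 = 0.3270
β_P = Σ w_i β_i = 0.13×0.4339 + 0.36×2.1803 + 0.07×0.8724 + 0.11×1.4240 + 0.12×0.8434 + 0.21×0.3270 = 1.2289
MRP = 6.72% − 2.37% = 4.35%
E(R_P) = R_f + β_P × MRP = 2.37% + 1.2289 × 4.35% = 7.72%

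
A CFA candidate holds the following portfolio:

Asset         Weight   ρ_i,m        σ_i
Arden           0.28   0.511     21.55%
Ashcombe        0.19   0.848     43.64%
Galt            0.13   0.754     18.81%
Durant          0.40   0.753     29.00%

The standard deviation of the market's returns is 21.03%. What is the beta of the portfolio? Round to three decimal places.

β_Arden = 0.511 × 21.55% / 21.03% = 0.5236
β_Ashcombe = 0.848 × 43.64% / 21.03% = 1.7597
β_Galt = 0.754 × 18.81% / 21.03% = 0.6744
β_Durant = 0.753 × 29.00% / 21.03% = 1.0384
β_P = Σ w_i β_i = 0.28×0.5236 + 0.19×1.7597 + 0.13×0.6744 + 0.40×1.0384 = 0.9840

0.984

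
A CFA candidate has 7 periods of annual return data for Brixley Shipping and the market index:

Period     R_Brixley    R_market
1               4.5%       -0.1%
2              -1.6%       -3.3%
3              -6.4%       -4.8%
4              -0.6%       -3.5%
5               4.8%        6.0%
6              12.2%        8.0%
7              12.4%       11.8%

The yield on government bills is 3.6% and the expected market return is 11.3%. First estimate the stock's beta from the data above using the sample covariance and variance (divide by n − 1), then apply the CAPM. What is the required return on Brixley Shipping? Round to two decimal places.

11.37%

Mean R_i = (4.5 − 1.6 − 6.4 − 0.6 + 4.8 + 12.2 + 12.4) / 7 = 3.6143%
Mean R_m = (-0.1 − 3.3 − 4.8 − 3.5 + 6.0 + 8.0 + 11.8) / 7 = 2.0143%
Σ(R_i − R̄_i)(R_m − R̄_m) = 259.4086  ⇒  Cov = 259.4086 / 6 = 43.2348
Σ(R_m − R̄_m)² = 257.0286  ⇒  Var(R_m) = 257.0286 / 6 = 42.8381
β = Cov / Var(R_m) = 43.2348 / 42.8381 = 1.0093
MRP = 11.3% − 3.6% = 7.70%
E(R) = R_f + β × MRP = 3.6% + 1.0093 × 7.7% = 11.37%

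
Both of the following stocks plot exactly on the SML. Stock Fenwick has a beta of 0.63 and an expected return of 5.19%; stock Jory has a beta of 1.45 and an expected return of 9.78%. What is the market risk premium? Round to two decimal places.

5.60%

Both satisfy E(R) = R_f + β·MRP, so the slope of the SML is
MRP = (9.78% − 5.19%) / (1.45 − 0.63) = 4.59% / 0.82 = 5.5976%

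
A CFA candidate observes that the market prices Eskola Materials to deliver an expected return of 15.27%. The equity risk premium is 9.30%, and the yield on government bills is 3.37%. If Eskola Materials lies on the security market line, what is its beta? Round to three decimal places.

β = (E(R) − R_f) / MRP = (15.27% − 3.37%) / 9.30% = 11.90% / 9.30% = 1.280

1.280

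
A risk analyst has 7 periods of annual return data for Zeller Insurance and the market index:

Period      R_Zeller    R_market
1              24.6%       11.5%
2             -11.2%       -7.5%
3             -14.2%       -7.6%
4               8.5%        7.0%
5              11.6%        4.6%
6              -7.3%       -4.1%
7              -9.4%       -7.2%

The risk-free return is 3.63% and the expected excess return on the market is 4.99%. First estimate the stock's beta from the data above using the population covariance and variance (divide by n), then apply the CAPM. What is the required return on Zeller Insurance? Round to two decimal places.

Mean R_i = (24.6 − 11.2 − 14.2 + 8.5 + 11.6 − 7.3 − 9.4) / 7 = 0.3714%
Mean R_m = (11.5 − 7.5 − 7.6 + 7.0 + 4.6 − 4.1 − 7.2) / 7 = -0.4714%
Σ(R_i − R̄_i)(R_m − R̄_m) = 686.5157  ⇒  Cov = 686.5157 / 7 = 98.0737
Σ(R_m − R̄_m)² = 383.5143  ⇒  Var(R_m) = 383.5143 / 7 = 54.7878
β = Cov / Var(R_m) = 98.0737 / 54.7878 = 1.7901
E(R) = R_f + β × MRP = 3.63% + 1.7901 × 4.99% = 12.56%

12.56%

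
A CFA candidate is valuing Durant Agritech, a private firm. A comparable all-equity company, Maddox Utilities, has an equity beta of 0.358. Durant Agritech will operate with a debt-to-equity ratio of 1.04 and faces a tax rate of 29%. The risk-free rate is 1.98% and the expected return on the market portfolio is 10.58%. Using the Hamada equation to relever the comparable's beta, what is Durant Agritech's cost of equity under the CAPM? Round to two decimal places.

β_L = β_U × [1 + (1 − t)(D/E)] = 0.358 × [1 + (1 − 0.29) × 1.04]
    = 0.358 × [1 + 0.71 × 1.04] = 0.358 × 1.7384 = 0.6223
MRP = 10.58% − 1.98% = 8.60%
E(R) = R_f + β_L × MRP = 1.98% + 0.6223 × 8.60% = 7.33%

7.33%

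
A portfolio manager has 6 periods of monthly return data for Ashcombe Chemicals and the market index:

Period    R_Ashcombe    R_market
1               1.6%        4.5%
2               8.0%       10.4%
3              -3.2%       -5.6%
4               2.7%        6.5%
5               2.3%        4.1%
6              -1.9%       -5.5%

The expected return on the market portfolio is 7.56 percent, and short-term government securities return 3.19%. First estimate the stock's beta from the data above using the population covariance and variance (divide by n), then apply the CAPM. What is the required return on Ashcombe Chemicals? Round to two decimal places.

5.69%

Mean R_i = (1.6 + 8.0 − 3.2 + 2.7 + 2.3 − 1.9) / 6 = 1.5833%
Mean R_m = (4.5 + 10.4 − 5.6 + 6.5 + 4.1 − 5.5) / 6 = 2.4000%
Σ(R_i − R̄_i)(R_m − R̄_m) = 122.9500  ⇒  Cov = 122.9500 / 6 = 20.4917
Σ(R_m − R̄_m)² = 214.5200  ⇒  Var(R_m) = 214.5200 / 6 = 35.7533
β = Cov / Var(R_m) = 20.4917 / 35.7533 = 0.5731
MRP = 7.56% − 3.19% = 4.37%
E(R) = R_f + β × MRP = 3.19% + 0.5731 × 4.37% = 5.69%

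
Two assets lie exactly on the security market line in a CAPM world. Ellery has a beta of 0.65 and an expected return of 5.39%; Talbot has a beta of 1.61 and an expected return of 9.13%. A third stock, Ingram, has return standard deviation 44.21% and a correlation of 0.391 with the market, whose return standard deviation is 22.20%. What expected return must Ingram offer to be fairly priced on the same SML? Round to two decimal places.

5.89%

MRP = (9.13% − 5.39%) / (1.61 − 0.65) = 3.8958%
R_f = 5.39% − 0.65 × 3.8958% = 2.8577%
β_Ingram = ρ·σ_i/σ_m = 0.391 × 44.21 / 22.20 = 0.7787
E(R_Ingram) = R_f + β × MRP = 2.8577% + 0.7787 × 3.8958% = 5.89%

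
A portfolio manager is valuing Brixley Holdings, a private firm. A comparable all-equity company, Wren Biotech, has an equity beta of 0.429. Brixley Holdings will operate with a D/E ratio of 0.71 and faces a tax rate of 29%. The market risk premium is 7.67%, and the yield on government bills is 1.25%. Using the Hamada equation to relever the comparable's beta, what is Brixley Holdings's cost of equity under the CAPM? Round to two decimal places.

6.20%

β_L = β_U × [1 + (1 − t)(D/E)] = 0.429 × [1 + (1 − 0.29) × 0.71]
    = 0.429 × [1 + 0.71 × 0.71] = 0.429 × 1.5041 = 0.6453
E(R) = R_f + β_L × MRP = 1.25% + 0.6453 × 7.67% = 6.20%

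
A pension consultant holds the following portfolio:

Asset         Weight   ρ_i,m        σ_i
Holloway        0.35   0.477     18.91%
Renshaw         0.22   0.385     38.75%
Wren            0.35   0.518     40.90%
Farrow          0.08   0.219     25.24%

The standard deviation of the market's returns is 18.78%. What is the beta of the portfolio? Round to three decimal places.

0.761

β_Holloway = 0.477 × 18.91% / 18.78% = 0.4803
β_Renshaw = 0.385 × 38.75% / 18.78% = 0.7944
β_Wren = 0.518 × 40.90% / 18.78% = 1.1281
β_Farrow = 0.219 × 25.24% / 18.78% = 0.2943
β_P = Σ w_i β_i = 0.35×0.4803 + 0.22×0.7944 + 0.35×1.1281 + 0.08×0.2943 = 0.7613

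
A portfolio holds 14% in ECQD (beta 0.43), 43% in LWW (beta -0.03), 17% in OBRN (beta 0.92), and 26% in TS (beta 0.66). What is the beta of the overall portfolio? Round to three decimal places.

β_P = Σ w_i β_i = 0.14×0.43 + 0.43×-0.03 + 0.17×0.92 + 0.26×0.66 = 0.3753

0.375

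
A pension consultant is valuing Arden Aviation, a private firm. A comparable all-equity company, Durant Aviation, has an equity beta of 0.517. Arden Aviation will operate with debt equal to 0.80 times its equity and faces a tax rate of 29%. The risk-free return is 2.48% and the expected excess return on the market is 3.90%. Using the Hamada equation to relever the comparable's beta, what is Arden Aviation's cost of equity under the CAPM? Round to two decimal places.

5.64%

β_L = β_U × [1 + (1 − t)(D/E)] = 0.517 × [1 + (1 − 0.29) × 0.80]
    = 0.517 × [1 + 0.71 × 0.80] = 0.517 × 1.5680 = 0.8107
E(R) = R_f + β_L × MRP = 2.48% + 0.8107 × 3.90% = 5.64%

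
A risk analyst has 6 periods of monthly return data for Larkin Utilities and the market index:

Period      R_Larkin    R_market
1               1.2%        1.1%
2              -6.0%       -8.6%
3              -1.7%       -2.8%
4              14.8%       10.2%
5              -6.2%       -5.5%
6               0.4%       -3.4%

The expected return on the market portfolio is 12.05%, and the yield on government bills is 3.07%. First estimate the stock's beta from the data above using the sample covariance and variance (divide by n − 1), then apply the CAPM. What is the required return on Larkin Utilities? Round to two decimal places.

13.29%

Mean R_i = (1.2 − 6.0 − 1.7 + 14.8 − 6.2 + 0.4) / 6 = 0.4167%
Mean R_m = (1.1 − 8.6 − 2.8 + 10.2 − 5.5 − 3.4) / 6 = -1.5000%
Σ(R_i − R̄_i)(R_m − R̄_m) = 245.1300  ⇒  Cov = 245.1300 / 5 = 49.0260
Σ(R_m − R̄_m)² = 215.3600  ⇒  Var(R_m) = 215.3600 / 5 = 43.0720
β = Cov / Var(R_m) = 49.0260 / 43.0720 = 1.1382
MRP = 12.05% − 3.07% = 8.98%
E(R) = R_f + β × MRP = 3.07% + 1.1382 × 8.98% = 13.29%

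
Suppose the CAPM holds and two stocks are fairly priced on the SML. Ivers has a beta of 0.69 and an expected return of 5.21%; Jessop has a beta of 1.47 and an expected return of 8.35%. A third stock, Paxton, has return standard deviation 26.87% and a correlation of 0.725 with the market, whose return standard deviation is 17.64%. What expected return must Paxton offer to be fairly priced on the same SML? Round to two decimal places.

MRP = (8.35% − 5.21%) / (1.47 − 0.69) = 4.0256%
R_f = 5.21% − 0.69 × 4.0256% = 2.4323%
β_Paxton = ρ·σ_i/σ_m = 0.725 × 26.87 / 17.64 = 1.1044
E(R_Paxton) = R_f + β × MRP = 2.4323% + 1.1044 × 4.0256% = 6.88%

6.88%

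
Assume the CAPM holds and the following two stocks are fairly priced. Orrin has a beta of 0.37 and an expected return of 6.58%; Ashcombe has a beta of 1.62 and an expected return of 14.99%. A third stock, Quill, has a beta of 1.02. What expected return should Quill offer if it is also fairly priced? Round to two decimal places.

10.95%

MRP (SML slope) = (14.99% − 6.58%) / (1.62 − 0.37) = 8.41% / 1.25 = 6.7280%
R_f (intercept) = 6.58% − 0.37 × 6.7280% = 4.0906%
E(R_Quill) = R_f + β × MRP = 4.0906% + 1.02 × 6.7280% = 10.95%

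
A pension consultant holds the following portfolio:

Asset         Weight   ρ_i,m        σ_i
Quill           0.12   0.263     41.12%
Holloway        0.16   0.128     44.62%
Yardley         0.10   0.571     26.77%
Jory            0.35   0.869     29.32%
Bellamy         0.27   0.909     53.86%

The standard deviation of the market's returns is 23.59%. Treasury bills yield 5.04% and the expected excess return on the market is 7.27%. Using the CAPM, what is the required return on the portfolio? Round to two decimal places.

13.01%

β_Quill = 0.263 × 41.12% / 23.59% = 0.4584
β_Holloway = 0.128 × 44.62% / 23.59% = 0.2421
β_Yardley = 0.571 × 26.77% / 23.59% = 0.6480
β_Jory = 0.869 × 29.32% / 23.59% = 1.0801
β_Bellamy = 0.909 × 53.86% / 23.59% = 2.0754
β_P = Σ w_i β_i = 0.12×0.4584 + 0.16×0.2421 + 0.10×0.6480 + 0.35×1.0801 + 0.27×2.0754 = 1.0969
E(R_P) = R_f + β_P × MRP = 5.04% + 1.0969 × 7.27% = 13.01%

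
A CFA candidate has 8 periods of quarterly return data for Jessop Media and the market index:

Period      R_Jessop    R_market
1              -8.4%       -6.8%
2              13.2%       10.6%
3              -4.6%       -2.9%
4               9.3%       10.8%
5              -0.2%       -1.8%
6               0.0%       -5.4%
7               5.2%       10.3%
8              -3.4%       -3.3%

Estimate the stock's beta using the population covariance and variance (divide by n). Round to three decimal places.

0.864

Mean R_i = (-8.4 + 13.2 − 4.6 + 9.3 − 0.2 + 0.0 + 5.2 − 3.4) / 8 = 1.3875%
Mean R_m = (-6.8 + 10.6 − 2.9 + 10.8 − 1.8 − 5.4 + 10.3 − 3.3) / 8 = 1.4375%
Σ(R_i − R̄_i)(R_m − R̄_m) = 360.0038  ⇒  Cov = 360.0038 / 8 = 45.0005
Σ(R_m − R̄_m)² = 416.4988  ⇒  Var(R_m) = 416.4988 / 8 = 52.0624
β = Cov / Var(R_m) = 45.0005 / 52.0624 = 0.8644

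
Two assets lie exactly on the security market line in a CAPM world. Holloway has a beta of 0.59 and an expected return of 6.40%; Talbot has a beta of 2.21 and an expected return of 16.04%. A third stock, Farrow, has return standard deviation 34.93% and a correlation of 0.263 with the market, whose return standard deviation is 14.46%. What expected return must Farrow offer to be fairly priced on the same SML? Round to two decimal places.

6.67%

MRP = (16.04% − 6.40%) / (2.21 − 0.59) = 5.9506%
R_f = 6.40% − 0.59 × 5.9506% = 2.8891%
β_Farrow = ρ·σ_i/σ_m = 0.263 × 34.93 / 14.46 = 0.6353
E(R_Farrow) = R_f + β × MRP = 2.8891% + 0.6353 × 5.9506% = 6.67%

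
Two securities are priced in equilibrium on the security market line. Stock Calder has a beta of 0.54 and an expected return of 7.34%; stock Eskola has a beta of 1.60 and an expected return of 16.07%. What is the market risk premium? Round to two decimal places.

8.24%

Both satisfy E(R) = R_f + β·MRP, so the slope of the SML is
MRP = (16.07% − 7.34%) / (1.60 − 0.54) = 8.73% / 1.06 = 8.2358%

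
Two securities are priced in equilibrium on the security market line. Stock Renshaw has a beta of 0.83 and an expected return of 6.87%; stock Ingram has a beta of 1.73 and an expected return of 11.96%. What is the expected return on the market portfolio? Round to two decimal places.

7.83%

Both satisfy E(R) = R_f + β·MRP, so the slope of the SML is
MRP = (11.96% − 6.87%) / (1.73 − 0.83) = 5.09% / 0.90 = 5.6556%
R_f = E(R_Renshaw) − β_Renshaw·MRP = 6.87% − 0.83 × 5.6556% = 2.1759%
E(R_m) = R_f + MRP = 2.1759% + 5.6556% = 7.83%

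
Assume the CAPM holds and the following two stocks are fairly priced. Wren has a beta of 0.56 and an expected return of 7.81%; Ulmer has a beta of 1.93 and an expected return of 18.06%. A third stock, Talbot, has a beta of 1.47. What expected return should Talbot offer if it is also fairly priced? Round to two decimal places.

14.62%

MRP (SML slope) = (18.06% − 7.81%) / (1.93 − 0.56) = 10.25% / 1.37 = 7.4818%
R_f (intercept) = 7.81% − 0.56 × 7.4818% = 3.6202%
E(R_Talbot) = R_f + β × MRP = 3.6202% + 1.47 × 7.4818% = 14.62%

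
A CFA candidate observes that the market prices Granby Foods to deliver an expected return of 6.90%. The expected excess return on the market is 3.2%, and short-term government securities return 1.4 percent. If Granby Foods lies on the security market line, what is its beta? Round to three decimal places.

1.719

β = (E(R) − R_f) / MRP = (6.90% − 1.4%) / 3.2% = 5.50% / 3.2% = 1.719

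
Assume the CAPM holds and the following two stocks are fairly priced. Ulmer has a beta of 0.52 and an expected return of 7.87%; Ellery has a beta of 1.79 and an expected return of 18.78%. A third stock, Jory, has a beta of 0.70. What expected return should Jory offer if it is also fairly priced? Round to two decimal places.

9.42%

MRP (SML slope) = (18.78% − 7.87%) / (1.79 − 0.52) = 10.91% / 1.27 = 8.5906%
R_f (intercept) = 7.87% − 0.52 × 8.5906% = 3.4029%
E(R_Jory) = R_f + β × MRP = 3.4029% + 0.70 × 8.5906% = 9.42%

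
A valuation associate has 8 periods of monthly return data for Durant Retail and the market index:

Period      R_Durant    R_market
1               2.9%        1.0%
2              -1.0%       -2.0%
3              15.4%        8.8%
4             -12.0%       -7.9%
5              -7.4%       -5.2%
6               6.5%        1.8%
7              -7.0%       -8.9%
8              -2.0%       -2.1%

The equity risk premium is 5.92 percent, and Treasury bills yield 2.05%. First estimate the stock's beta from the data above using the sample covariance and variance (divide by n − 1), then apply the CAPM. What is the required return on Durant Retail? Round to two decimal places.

10.80%

Mean R_i = (2.9 − 1.0 + 15.4 − 12.0 − 7.4 + 6.5 − 7.0 − 2.0) / 8 = -0.5750%
Mean R_m = (1.0 − 2.0 + 8.8 − 7.9 − 5.2 + 1.8 − 8.9 − 2.1) / 8 = -1.8125%
Σ(R_i − R̄_i)(R_m − R̄_m) = 343.5625  ⇒  Cov = 343.5625 / 7 = 49.0804
Σ(R_m − R̄_m)² = 232.4688  ⇒  Var(R_m) = 232.4688 / 7 = 33.2098
β = Cov / Var(R_m) = 49.0804 / 33.2098 = 1.4779
E(R) = R_f + β × MRP = 2.05% + 1.4779 × 5.92% = 10.80%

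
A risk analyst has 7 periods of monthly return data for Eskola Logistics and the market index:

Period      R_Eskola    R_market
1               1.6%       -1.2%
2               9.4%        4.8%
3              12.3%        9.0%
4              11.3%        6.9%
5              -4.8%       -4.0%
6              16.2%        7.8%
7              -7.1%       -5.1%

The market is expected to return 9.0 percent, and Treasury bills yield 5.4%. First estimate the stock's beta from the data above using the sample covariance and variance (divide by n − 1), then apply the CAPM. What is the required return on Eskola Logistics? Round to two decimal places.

Mean R_i = (1.6 + 9.4 + 12.3 + 11.3 − 4.8 + 16.2 − 7.1) / 7 = 5.5571%
Mean R_m = (-1.2 + 4.8 + 9.0 + 6.9 − 4.0 + 7.8 − 5.1) / 7 = 2.6000%
Σ(R_i − R̄_i)(R_m − R̄_m) = 312.5000  ⇒  Cov = 312.5000 / 6 = 52.0833
Σ(R_m − R̄_m)² = 208.6200  ⇒  Var(R_m) = 208.6200 / 6 = 34.7700
β = Cov / Var(R_m) = 52.0833 / 34.7700 = 1.4979
MRP = 9.0% − 5.4% = 3.60%
E(R) = R_f + β × MRP = 5.4% + 1.4979 × 3.6% = 10.79%

10.79%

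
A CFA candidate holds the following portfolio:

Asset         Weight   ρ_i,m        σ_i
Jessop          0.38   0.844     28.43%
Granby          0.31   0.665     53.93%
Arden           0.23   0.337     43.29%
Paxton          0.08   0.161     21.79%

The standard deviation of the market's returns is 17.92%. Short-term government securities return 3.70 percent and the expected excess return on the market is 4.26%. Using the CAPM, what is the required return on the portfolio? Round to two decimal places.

β_Jessop = 0.844 × 28.43% / 17.92% = 1.3390
β_Granby = 0.665 × 53.93% / 17.92% = 2.0013
β_Arden = 0.337 × 43.29% / 17.92% = 0.8141
β_Paxton = 0.161 × 21.79% / 17.92% = 0.1958
β_P = Σ w_i β_i = 0.38×1.3390 + 0.31×2.0013 + 0.23×0.8141 + 0.08×0.1958 = 1.3321
E(R_P) = R_f + β_P × MRP = 3.70% + 1.3321 × 4.26% = 9.37%

9.37%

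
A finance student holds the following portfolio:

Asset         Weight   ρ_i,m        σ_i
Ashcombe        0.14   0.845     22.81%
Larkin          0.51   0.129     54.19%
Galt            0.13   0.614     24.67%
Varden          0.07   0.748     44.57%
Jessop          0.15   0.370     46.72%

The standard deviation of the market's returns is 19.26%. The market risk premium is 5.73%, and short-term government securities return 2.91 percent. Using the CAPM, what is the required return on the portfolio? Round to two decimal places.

β_Ashcombe = 0.845 × 22.81% / 19.26% = 1.0008
β_Larkin = 0.129 × 54.19% / 19.26% = 0.3630
β_Galt = 0.614 × 24.67% / 19.26% = 0.7865
β_Varden = 0.748 × 44.57% / 19.26% = 1.7310
β_Jessop = 0.370 × 46.72% / 19.26% = 0.8975
β_P = Σ w_i β_i = 0.14×1.0008 + 0.51×0.3630 + 0.13×0.7865 + 0.07×1.7310 + 0.15×0.8975 = 0.6833
E(R_P) = R_f + β_P × MRP = 2.91% + 0.6833 × 5.73% = 6.83%

6.83%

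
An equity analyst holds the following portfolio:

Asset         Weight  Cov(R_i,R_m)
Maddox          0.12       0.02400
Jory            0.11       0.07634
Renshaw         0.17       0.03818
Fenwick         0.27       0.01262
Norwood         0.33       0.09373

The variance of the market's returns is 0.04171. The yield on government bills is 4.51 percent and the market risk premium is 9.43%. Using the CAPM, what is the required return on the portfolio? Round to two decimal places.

16.29%

β_Maddox = 0.02400 / 0.04171 = 0.5754
β_Jory = 0.07634 / 0.04171 = 1.8303
β_Renshaw = 0.03818 / 0.04171 = 0.9154
β_Fenwick = 0.01262 / 0.04171 = 0.3026
β_Norwood = 0.09373 / 0.04171 = 2.2472
β_P = Σ w_i β_i = 0.12×0.5754 + 0.11×1.8303 + 0.17×0.9154 + 0.27×0.3026 + 0.33×2.2472 = 1.2493
E(R_P) = R_f + β_P × MRP = 4.51% + 1.2493 × 9.43% = 16.29%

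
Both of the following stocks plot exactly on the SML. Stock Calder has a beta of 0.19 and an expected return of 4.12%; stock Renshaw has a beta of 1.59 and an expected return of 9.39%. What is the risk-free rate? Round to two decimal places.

3.40%

Both satisfy E(R) = R_f + β·MRP, so the slope of the SML is
MRP = (9.39% − 4.12%) / (1.59 − 0.19) = 5.27% / 1.40 = 3.7643%
R_f = E(R_Calder) − β_Calder·MRP = 4.12% − 0.19 × 3.7643% = 3.4048%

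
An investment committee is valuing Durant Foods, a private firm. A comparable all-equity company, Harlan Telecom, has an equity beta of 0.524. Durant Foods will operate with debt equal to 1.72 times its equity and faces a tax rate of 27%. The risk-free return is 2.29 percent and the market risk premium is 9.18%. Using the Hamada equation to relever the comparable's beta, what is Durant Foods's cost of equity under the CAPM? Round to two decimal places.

13.14%

β_L = β_U × [1 + (1 − t)(D/E)] = 0.524 × [1 + (1 − 0.27) × 1.72]
    = 0.524 × [1 + 0.73 × 1.72] = 0.524 × 2.2556 = 1.1819
E(R) = R_f + β_L × MRP = 2.29% + 1.1819 × 9.18% = 13.14%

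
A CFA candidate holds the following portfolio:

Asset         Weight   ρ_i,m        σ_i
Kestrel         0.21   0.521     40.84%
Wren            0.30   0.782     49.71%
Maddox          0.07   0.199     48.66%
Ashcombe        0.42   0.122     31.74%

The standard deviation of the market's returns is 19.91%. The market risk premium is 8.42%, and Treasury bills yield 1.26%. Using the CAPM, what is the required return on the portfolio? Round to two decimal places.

β_Kestrel = 0.521 × 40.84% / 19.91% = 1.0687
β_Wren = 0.782 × 49.71% / 19.91% = 1.9524
β_Maddox = 0.199 × 48.66% / 19.91% = 0.4864
β_Ashcombe = 0.122 × 31.74% / 19.91% = 0.1945
β_P = Σ w_i β_i = 0.21×1.0687 + 0.30×1.9524 + 0.07×0.4864 + 0.42×0.1945 = 0.9259
E(R_P) = R_f + β_P × MRP = 1.26% + 0.9259 × 8.42% = 9.06%

9.06%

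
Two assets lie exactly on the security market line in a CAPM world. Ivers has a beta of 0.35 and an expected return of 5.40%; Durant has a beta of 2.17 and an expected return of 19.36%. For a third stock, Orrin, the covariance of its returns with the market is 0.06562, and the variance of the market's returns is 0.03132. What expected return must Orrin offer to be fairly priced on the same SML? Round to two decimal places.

18.79%

MRP = (19.36% − 5.40%) / (2.17 − 0.35) = 7.6703%
R_f = 5.40% − 0.35 × 7.6703% = 2.7154%
β_Orrin = Cov / Var(R_m) = 0.06562 / 0.03132 = 2.0951
E(R_Orrin) = R_f + β × MRP = 2.7154% + 2.0951 × 7.6703% = 18.79%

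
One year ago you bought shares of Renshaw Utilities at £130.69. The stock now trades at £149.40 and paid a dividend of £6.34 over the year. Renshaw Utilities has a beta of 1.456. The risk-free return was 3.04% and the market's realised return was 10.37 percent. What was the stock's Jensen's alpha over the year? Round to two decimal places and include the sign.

+5.46%

Realised HPR = (P1 + D1 − P0) / P0 = (149.40 + 6.34 − 130.69) / 130.69 = 25.05 / 130.69 = 19.1675%
MRP = 10.37% − 3.04% = 7.33%
CAPM required = R_f + β·MRP = 3.04% + 1.456 × 7.33% = 13.71248%
α = realised − required = 19.1675% − 13.71248% = +5.46%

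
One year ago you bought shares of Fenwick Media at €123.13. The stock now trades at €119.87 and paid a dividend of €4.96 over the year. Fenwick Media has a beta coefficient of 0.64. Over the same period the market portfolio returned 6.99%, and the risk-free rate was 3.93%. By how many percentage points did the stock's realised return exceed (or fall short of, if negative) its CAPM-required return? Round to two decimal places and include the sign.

Realised HPR = (P1 + D1 − P0) / P0 = (119.87 + 4.96 − 123.13) / 123.13 = 1.70 / 123.13 = 1.3807%
MRP = 6.99% − 3.93% = 3.06%
CAPM required = R_f + β·MRP = 3.93% + 0.64 × 3.06% = 5.8884%
α = realised − required = 1.3807% − 5.8884% = -4.51%

-4.51%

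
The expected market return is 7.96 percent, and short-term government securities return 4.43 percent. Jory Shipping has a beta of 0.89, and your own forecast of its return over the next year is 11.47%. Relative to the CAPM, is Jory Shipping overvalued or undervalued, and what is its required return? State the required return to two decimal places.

MRP = 7.96% − 4.43% = 3.53%
Required return = R_f + β·MRP = 4.43% + 0.89 × 3.53% = 7.57%
Forecast 11.47% > required 7.57% → the stock plots above the SML → undervalued.

Undervalued; required return 7.57%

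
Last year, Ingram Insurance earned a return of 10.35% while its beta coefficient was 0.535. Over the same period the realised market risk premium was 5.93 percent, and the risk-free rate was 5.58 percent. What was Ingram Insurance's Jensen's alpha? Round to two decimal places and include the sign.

+1.60%

CAPM benchmark = R_f + β(R_m − R_f) = 5.58% + 0.535 × 5.93% = 8.75255%
α = actual − benchmark = 10.35% − 8.75255% = +1.60%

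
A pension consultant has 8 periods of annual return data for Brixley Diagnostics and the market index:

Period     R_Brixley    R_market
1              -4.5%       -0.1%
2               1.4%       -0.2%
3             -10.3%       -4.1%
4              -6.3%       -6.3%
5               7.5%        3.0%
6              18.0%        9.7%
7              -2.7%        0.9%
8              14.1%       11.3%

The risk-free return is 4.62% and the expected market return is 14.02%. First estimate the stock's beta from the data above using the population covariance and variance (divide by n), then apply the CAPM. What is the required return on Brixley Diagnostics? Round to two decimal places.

19.12%

Mean R_i = (-4.5 + 1.4 − 10.3 − 6.3 + 7.5 + 18.0 − 2.7 + 14.1) / 8 = 2.1500%
Mean R_m = (-0.1 − 0.2 − 4.1 − 6.3 + 3.0 + 9.7 + 0.9 + 11.3) / 8 = 1.7750%
Σ(R_i − R̄_i)(R_m − R̄_m) = 405.5600  ⇒  Cov = 405.5600 / 8 = 50.6950
Σ(R_m − R̄_m)² = 262.9350  ⇒  Var(R_m) = 262.9350 / 8 = 32.8669
β = Cov / Var(R_m) = 50.6950 / 32.8669 = 1.5424
MRP = 14.02% − 4.62% = 9.40%
E(R) = R_f + β × MRP = 4.62% + 1.5424 × 9.40% = 19.12%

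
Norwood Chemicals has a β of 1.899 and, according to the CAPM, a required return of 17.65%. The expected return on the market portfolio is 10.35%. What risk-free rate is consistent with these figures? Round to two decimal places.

E(R) = R_f + β(E(R_m) − R_f) = R_f(1 − β) + β·E(R_m)
17.65% = R_f × (1 − 1.899) + 1.899 × 10.35%
17.65% = R_f × -0.899 + 19.65465%
R_f = (17.65% − 19.65465%) / -0.899 = 2.23%

2.23%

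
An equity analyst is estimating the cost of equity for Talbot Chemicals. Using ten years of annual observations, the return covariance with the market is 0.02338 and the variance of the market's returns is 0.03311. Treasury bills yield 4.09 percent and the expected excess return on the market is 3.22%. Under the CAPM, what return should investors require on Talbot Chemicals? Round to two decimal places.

6.36%

β = Cov(R_i, R_m) / Var(R_m) = 0.02338 / 0.03311 = 0.7061
E(R) = R_f + β × MRP = 4.09% + 0.7061 × 3.22% = 6.36%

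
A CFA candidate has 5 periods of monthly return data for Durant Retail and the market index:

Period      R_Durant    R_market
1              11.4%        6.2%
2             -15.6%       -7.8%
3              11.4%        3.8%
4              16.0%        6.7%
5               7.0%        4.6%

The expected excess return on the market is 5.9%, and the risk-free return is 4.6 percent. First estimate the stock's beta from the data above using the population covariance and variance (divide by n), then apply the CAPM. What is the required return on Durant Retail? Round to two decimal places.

16.68%

Mean R_i = (11.4 − 15.6 + 11.4 + 16.0 + 7.0) / 5 = 6.0400%
Mean R_m = (6.2 − 7.8 + 3.8 + 6.7 + 4.6) / 5 = 2.7000%
Σ(R_i − R̄_i)(R_m − R̄_m) = 293.5400  ⇒  Cov = 293.5400 / 5 = 58.7080
Σ(R_m − R̄_m)² = 143.3200  ⇒  Var(R_m) = 143.3200 / 5 = 28.6640
β = Cov / Var(R_m) = 58.7080 / 28.6640 = 2.0481
E(R) = R_f + β × MRP = 4.6% + 2.0481 × 5.9% = 16.68%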